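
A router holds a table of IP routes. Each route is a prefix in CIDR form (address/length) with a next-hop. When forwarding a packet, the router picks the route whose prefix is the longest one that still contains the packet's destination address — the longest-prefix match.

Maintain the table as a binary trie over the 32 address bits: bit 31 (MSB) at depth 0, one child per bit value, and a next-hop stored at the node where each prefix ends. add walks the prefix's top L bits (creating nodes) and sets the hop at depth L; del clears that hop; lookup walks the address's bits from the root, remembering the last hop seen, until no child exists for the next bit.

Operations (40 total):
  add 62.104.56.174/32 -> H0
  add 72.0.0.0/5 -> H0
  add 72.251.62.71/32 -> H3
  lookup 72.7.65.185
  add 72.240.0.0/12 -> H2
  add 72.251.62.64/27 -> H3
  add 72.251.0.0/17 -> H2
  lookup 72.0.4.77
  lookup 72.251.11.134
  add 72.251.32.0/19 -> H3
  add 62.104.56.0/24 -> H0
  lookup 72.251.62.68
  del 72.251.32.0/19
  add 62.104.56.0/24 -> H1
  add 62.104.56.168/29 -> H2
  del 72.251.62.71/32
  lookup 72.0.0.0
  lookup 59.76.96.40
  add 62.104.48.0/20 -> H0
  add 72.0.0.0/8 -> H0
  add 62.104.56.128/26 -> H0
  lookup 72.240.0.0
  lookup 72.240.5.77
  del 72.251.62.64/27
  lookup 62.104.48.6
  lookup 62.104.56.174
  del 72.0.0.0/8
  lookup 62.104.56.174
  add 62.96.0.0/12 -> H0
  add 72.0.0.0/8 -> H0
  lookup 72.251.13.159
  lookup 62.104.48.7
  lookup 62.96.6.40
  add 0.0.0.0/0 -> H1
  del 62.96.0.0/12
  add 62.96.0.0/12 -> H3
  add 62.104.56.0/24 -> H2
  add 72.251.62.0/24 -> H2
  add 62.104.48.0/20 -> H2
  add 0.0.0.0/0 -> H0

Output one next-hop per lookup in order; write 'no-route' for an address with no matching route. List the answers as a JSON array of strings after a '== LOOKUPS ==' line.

Process each operation:
  + 62.104.56.174/32 (H0) depth=32
  + 72.0.0.0/5 (H0) depth=5
  + 72.251.62.71/32 (H3) depth=32
  lookup 72.7.65.185: bits 01001000 walk d0:-→d1:-→d2:-→d3:-→d4:-→d5:H0→d6:-→d7:-→d8:- -> H0
  + 72.240.0.0/12 (H2) depth=12
  + 72.251.62.64/27 (H3) depth=27
  + 72.251.0.0/17 (H2) depth=17
  lookup 72.0.4.77: bits 01001000 walk d0:-→d1:-→d2:-→d3:-→d4:-→d5:H0→d6:-→d7:-→d8:- -> H0
  lookup 72.251.11.134: bits 010010001111101100 walk d0:-→d1:-→d2:-→d3:-→d4:-→d5:H0→d6:-→d7:-→d8:-→d9:-→d10:-→d11:-→d12:H2→d13:-→d14:-→d15:-→d16:-→d17:H2→d18:- -> H2
  + 72.251.32.0/19 (H3) depth=19
  + 62.104.56.0/24 (H0) depth=24
  lookup 72.251.62.68: bits 010010001111101100111110010001 walk d0:-→d1:-→d2:-→d3:-→d4:-→d5:H0→d6:-→d7:-→d8:-→d9:-→d10:-→d11:-→d12:H2→d13:-→d14:-→d15:-→d16:-→d17:H2→d18:-→d19:H3→d20:-→d21:-→d22:-→d23:-→d24:-→d25:-→d26:-→d27:H3→d28:-→d29:-→d30:- -> H3
  del 72.251.32.0/19 (clear depth 19)
  + 62.104.56.0/24 (H1) depth=24
  + 62.104.56.168/29 (H2) depth=29
  del 72.251.62.71/32 (clear depth 32)
  lookup 72.0.0.0: bits 01001000 walk d0:-→d1:-→d2:-→d3:-→d4:-→d5:H0→d6:-→d7:-→d8:- -> H0
  lookup 59.76.96.40: bits 00111 walk d0:-→d1:-→d2:-→d3:-→d4:-→d5:- -> no-route
  + 62.104.48.0/20 (H0) depth=20
  + 72.0.0.0/8 (H0) depth=8
  + 62.104.56.128/26 (H0) depth=26
  lookup 72.240.0.0: bits 010010001111 walk d0:-→d1:-→d2:-→d3:-→d4:-→d5:H0→d6:-→d7:-→d8:H0→d9:-→d10:-→d11:-→d12:H2 -> H2
  lookup 72.240.5.77: bits 010010001111 walk d0:-→d1:-→d2:-→d3:-→d4:-→d5:H0→d6:-→d7:-→d8:H0→d9:-→d10:-→d11:-→d12:H2 -> H2
  del 72.251.62.64/27 (clear depth 27)
  lookup 62.104.48.6: bits 00111110011010000011 walk d0:-→d1:-→d2:-→d3:-→d4:-→d5:-→d6:-→d7:-→d8:-→d9:-→d10:-→d11:-→d12:-→d13:-→d14:-→d15:-→d16:-→d17:-→d18:-→d19:-→d20:H0 -> H0
  lookup 62.104.56.174: bits 00111110011010000011100010101110 walk d0:-→d1:-→d2:-→d3:-→d4:-→d5:-→d6:-→d7:-→d8:-→d9:-→d10:-→d11:-→d12:-→d13:-→d14:-→d15:-→d16:-→d17:-→d18:-→d19:-→d20:H0→d21:-→d22:-→d23:-→d24:H1→d25:-→d26:H0→d27:-→d28:-→d29:H2→d30:-→d31:-→d32:H0 -> H0
  del 72.0.0.0/8 (clear depth 8)
  lookup 62.104.56.174: bits 00111110011010000011100010101110 walk d0:-→d1:-→d2:-→d3:-→d4:-→d5:-→d6:-→d7:-→d8:-→d9:-→d10:-→d11:-→d12:-→d13:-→d14:-→d15:-→d16:-→d17:-→d18:-→d19:-→d20:H0→d21:-→d22:-→d23:-→d24:H1→d25:-→d26:H0→d27:-→d28:-→d29:H2→d30:-→d31:-→d32:H0 -> H0
  + 62.96.0.0/12 (H0) depth=12
  + 72.0.0.0/8 (H0) depth=8
  lookup 72.251.13.159: bits 010010001111101100 walk d0:-→d1:-→d2:-→d3:-→d4:-→d5:H0→d6:-→d7:-→d8:H0→d9:-→d10:-→d11:-→d12:H2→d13:-→d14:-→d15:-→d16:-→d17:H2→d18:- -> H2
  lookup 62.104.48.7: bits 00111110011010000011 walk d0:-→d1:-→d2:-→d3:-→d4:-→d5:-→d6:-→d7:-→d8:-→d9:-→d10:-→d11:-→d12:H0→d13:-→d14:-→d15:-→d16:-→d17:-→d18:-→d19:-→d20:H0 -> H0
  lookup 62.96.6.40: bits 001111100110 walk d0:-→d1:-→d2:-→d3:-→d4:-→d5:-→d6:-→d7:-→d8:-→d9:-→d10:-→d11:-→d12:H0 -> H0
  + 0.0.0.0/0 (H1) depth=0
  del 62.96.0.0/12 (clear depth 12)
  + 62.96.0.0/12 (H3) depth=12
  + 62.104.56.0/24 (H2) depth=24
  + 72.251.62.0/24 (H2) depth=24
  + 62.104.48.0/20 (H2) depth=20
  + 0.0.0.0/0 (H0) depth=0

== LOOKUPS ==
["H0","H0","H2","H3","H0","no-route","H2","H2","H0","H0","H0","H2","H0","H0"]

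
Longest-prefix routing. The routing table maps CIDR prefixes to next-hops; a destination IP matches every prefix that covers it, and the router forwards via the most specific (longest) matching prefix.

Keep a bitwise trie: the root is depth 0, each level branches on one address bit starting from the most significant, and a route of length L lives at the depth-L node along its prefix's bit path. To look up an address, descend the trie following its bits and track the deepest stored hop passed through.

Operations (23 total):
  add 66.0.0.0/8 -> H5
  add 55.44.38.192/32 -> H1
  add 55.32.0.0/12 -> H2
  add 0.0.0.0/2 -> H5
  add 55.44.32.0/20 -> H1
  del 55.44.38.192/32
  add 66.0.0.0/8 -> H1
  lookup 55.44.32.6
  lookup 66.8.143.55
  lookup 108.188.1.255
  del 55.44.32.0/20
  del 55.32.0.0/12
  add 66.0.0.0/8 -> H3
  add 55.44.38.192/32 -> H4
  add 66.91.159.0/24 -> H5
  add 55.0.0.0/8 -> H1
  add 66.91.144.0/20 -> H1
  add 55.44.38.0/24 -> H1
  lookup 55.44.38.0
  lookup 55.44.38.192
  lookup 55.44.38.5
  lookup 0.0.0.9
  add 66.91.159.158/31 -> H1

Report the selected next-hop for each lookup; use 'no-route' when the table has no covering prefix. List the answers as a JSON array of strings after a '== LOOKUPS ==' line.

Apply in order:
  + 66.0.0.0/8 (H5) depth=8
  + 55.44.38.192/32 (H1) depth=32
  + 55.32.0.0/12 (H2) depth=12
  + 0.0.0.0/2 (H5) depth=2
  + 55.44.32.0/20 (H1) depth=20
  del 55.44.38.192/32 (clear depth 32)
  + 66.0.0.0/8 (H1) depth=8
  Q 55.44.32.6: descend 001101110010110000100 ; hops seen [H5,H2,H1] ; pick H1
  Q 66.8.143.55: descend 01000010 ; hops seen [H1] ; pick H1
  Q 108.188.1.255: descend 01 ; hops seen [∅] ; pick no-route
  del 55.44.32.0/20 (clear depth 20)
  del 55.32.0.0/12 (clear depth 12)
  + 66.0.0.0/8 (H3) depth=8
  + 55.44.38.192/32 (H4) depth=32
  + 66.91.159.0/24 (H5) depth=24
  + 55.0.0.0/8 (H1) depth=8
  + 66.91.144.0/20 (H1) depth=20
  + 55.44.38.0/24 (H1) depth=24
  Q 55.44.38.0: descend 001101110010110000100110 ; hops seen [H5,H1,H1] ; pick H1
  Q 55.44.38.192: descend 00110111001011000010011011000000 ; hops seen [H5,H1,H1,H4] ; pick H4
  Q 55.44.38.5: descend 001101110010110000100110 ; hops seen [H5,H1,H1] ; pick H1
  Q 0.0.0.9: descend 00 ; hops seen [H5] ; pick H5
  + 66.91.159.158/31 (H1) depth=31

== LOOKUPS ==
["H1","H1","no-route","H1","H4","H1","H5"]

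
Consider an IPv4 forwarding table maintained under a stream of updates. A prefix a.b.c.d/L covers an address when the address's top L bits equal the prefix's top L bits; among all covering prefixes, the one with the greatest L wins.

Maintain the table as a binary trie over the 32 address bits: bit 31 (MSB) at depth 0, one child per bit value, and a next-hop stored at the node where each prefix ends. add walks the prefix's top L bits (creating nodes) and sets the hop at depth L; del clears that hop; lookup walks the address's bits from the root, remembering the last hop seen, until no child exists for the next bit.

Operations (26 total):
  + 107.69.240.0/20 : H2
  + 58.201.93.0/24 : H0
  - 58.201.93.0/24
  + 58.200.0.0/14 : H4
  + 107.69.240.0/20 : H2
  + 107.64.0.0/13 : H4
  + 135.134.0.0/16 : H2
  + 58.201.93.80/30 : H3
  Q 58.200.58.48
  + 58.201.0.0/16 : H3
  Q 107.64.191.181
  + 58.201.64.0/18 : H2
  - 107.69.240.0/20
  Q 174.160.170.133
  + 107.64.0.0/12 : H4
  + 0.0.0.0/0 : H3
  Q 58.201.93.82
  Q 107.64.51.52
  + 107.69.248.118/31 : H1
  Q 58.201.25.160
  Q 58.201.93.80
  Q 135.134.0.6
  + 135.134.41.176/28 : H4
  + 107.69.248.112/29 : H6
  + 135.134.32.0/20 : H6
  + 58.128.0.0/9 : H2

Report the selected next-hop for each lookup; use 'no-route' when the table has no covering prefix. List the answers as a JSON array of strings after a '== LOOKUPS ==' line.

Trace:
  add 107.69.240.0/20 -> H2 at depth 20
  add 58.201.93.0/24 -> H0 at depth 24
  - 58.201.93.0/24 clear@24
  add 58.200.0.0/14 -> H4 at depth 14
  add 107.69.240.0/20 -> H2 at depth 20
  add 107.64.0.0/13 -> H4 at depth 13
  add 135.134.0.0/16 -> H2 at depth 16
  add 58.201.93.80/30 -> H3 at depth 30
  ? 58.200.58.48  path d0:-→d1:-→d2:-→d3:-→d4:-→d5:-→d6:-→d7:-→d8:-→d9:-→d10:-→d11:-→d12:-→d13:-→d14:H4→d15:-  best=H4
  add 58.201.0.0/16 -> H3 at depth 16
  ? 107.64.191.181  path d0:-→d1:-→d2:-→d3:-→d4:-→d5:-→d6:-→d7:-→d8:-→d9:-→d10:-→d11:-→d12:-→d13:H4  best=H4
  add 58.201.64.0/18 -> H2 at depth 18
  - 107.69.240.0/20 clear@20
  ? 174.160.170.133  path d0:-→d1:-→d2:-  best=no-route
  add 107.64.0.0/12 -> H4 at depth 12
  add 0.0.0.0/0 -> H3 at depth 0
  ? 58.201.93.82  path d0:H3→d1:-→d2:-→d3:-→d4:-→d5:-→d6:-→d7:-→d8:-→d9:-→d10:-→d11:-→d12:-→d13:-→d14:H4→d15:-→d16:H3→d17:-→d18:H2→d19:-→d20:-→d21:-→d22:-→d23:-→d24:-→d25:-→d26:-→d27:-→d28:-→d29:-→d30:H3  best=H3
  ? 107.64.51.52  path d0:H3→d1:-→d2:-→d3:-→d4:-→d5:-→d6:-→d7:-→d8:-→d9:-→d10:-→d11:-→d12:H4→d13:H4  best=H4
  add 107.69.248.118/31 -> H1 at depth 31
  ? 58.201.25.160  path d0:H3→d1:-→d2:-→d3:-→d4:-→d5:-→d6:-→d7:-→d8:-→d9:-→d10:-→d11:-→d12:-→d13:-→d14:H4→d15:-→d16:H3→d17:-  best=H3
  ? 58.201.93.80  path d0:H3→d1:-→d2:-→d3:-→d4:-→d5:-→d6:-→d7:-→d8:-→d9:-→d10:-→d11:-→d12:-→d13:-→d14:H4→d15:-→d16:H3→d17:-→d18:H2→d19:-→d20:-→d21:-→d22:-→d23:-→d24:-→d25:-→d26:-→d27:-→d28:-→d29:-→d30:H3  best=H3
  ? 135.134.0.6  path d0:H3→d1:-→d2:-→d3:-→d4:-→d5:-→d6:-→d7:-→d8:-→d9:-→d10:-→d11:-→d12:-→d13:-→d14:-→d15:-→d16:H2  best=H2
  add 135.134.41.176/28 -> H4 at depth 28
  add 107.69.248.112/29 -> H6 at depth 29
  add 135.134.32.0/20 -> H6 at depth 20
  add 58.128.0.0/9 -> H2 at depth 9

== LOOKUPS ==
["H4","H4","no-route","H3","H4","H3","H3","H2"]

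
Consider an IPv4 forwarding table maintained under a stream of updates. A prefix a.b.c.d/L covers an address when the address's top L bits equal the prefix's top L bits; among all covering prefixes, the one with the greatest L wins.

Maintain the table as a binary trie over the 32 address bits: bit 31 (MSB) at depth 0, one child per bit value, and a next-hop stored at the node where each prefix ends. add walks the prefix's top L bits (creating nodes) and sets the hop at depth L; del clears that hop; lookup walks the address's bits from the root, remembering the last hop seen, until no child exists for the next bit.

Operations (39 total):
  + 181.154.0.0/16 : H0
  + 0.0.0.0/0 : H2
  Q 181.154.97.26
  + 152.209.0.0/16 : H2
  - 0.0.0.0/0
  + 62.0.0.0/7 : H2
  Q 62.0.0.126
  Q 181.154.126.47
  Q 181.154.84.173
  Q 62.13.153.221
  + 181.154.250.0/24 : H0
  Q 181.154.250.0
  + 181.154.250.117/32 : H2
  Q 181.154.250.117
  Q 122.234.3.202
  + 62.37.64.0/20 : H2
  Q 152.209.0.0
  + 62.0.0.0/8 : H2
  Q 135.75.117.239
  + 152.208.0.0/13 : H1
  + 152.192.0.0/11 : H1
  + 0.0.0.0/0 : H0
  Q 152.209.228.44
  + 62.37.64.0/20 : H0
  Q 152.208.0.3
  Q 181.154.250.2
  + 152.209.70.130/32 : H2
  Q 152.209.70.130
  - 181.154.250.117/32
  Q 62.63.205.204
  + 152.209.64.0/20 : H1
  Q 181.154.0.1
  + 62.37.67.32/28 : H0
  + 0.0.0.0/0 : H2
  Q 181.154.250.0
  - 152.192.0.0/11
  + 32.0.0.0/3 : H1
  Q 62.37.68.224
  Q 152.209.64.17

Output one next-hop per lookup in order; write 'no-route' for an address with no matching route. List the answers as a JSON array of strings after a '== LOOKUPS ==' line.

Apply in order:
  + 181.154.0.0/16 (H0) depth=16
  + 0.0.0.0/0 (H2) depth=0
  lookup 181.154.97.26: bits 1011010110011010 walk d0:H2→d1:-→d2:-→d3:-→d4:-→d5:-→d6:-→d7:-→d8:-→d9:-→d10:-→d11:-→d12:-→d13:-→d14:-→d15:-→d16:H0 -> H0
  + 152.209.0.0/16 (H2) depth=16
  - 0.0.0.0/0 clear@0
  + 62.0.0.0/7 (H2) depth=7
  lookup 62.0.0.126: bits 0011111 walk d0:-→d1:-→d2:-→d3:-→d4:-→d5:-→d6:-→d7:H2 -> H2
  lookup 181.154.126.47: bits 1011010110011010 walk d0:-→d1:-→d2:-→d3:-→d4:-→d5:-→d6:-→d7:-→d8:-→d9:-→d10:-→d11:-→d12:-→d13:-→d14:-→d15:-→d16:H0 -> H0
  lookup 181.154.84.173: bits 1011010110011010 walk d0:-→d1:-→d2:-→d3:-→d4:-→d5:-→d6:-→d7:-→d8:-→d9:-→d10:-→d11:-→d12:-→d13:-→d14:-→d15:-→d16:H0 -> H0
  lookup 62.13.153.221: bits 0011111 walk d0:-→d1:-→d2:-→d3:-→d4:-→d5:-→d6:-→d7:H2 -> H2
  + 181.154.250.0/24 (H0) depth=24
  lookup 181.154.250.0: bits 101101011001101011111010 walk d0:-→d1:-→d2:-→d3:-→d4:-→d5:-→d6:-→d7:-→d8:-→d9:-→d10:-→d11:-→d12:-→d13:-→d14:-→d15:-→d16:H0→d17:-→d18:-→d19:-→d20:-→d21:-→d22:-→d23:-→d24:H0 -> H0
  + 181.154.250.117/32 (H2) depth=32
  lookup 181.154.250.117: bits 10110101100110101111101001110101 walk d0:-→d1:-→d2:-→d3:-→d4:-→d5:-→d6:-→d7:-→d8:-→d9:-→d10:-→d11:-→d12:-→d13:-→d14:-→d15:-→d16:H0→d17:-→d18:-→d19:-→d20:-→d21:-→d22:-→d23:-→d24:H0→d25:-→d26:-→d27:-→d28:-→d29:-→d30:-→d31:-→d32:H2 -> H2
  lookup 122.234.3.202: bits 0 walk d0:-→d1:- -> no-route
  + 62.37.64.0/20 (H2) depth=20
  lookup 152.209.0.0: bits 1001100011010001 walk d0:-→d1:-→d2:-→d3:-→d4:-→d5:-→d6:-→d7:-→d8:-→d9:-→d10:-→d11:-→d12:-→d13:-→d14:-→d15:-→d16:H2 -> H2
  + 62.0.0.0/8 (H2) depth=8
  lookup 135.75.117.239: bits 100 walk d0:-→d1:-→d2:-→d3:- -> no-route
  + 152.208.0.0/13 (H1) depth=13
  + 152.192.0.0/11 (H1) depth=11
  + 0.0.0.0/0 (H0) depth=0
  lookup 152.209.228.44: bits 1001100011010001 walk d0:H0→d1:-→d2:-→d3:-→d4:-→d5:-→d6:-→d7:-→d8:-→d9:-→d10:-→d11:H1→d12:-→d13:H1→d14:-→d15:-→d16:H2 -> H2
  + 62.37.64.0/20 (H0) depth=20
  lookup 152.208.0.3: bits 100110001101000 walk d0:H0→d1:-→d2:-→d3:-→d4:-→d5:-→d6:-→d7:-→d8:-→d9:-→d10:-→d11:H1→d12:-→d13:H1→d14:-→d15:- -> H1
  lookup 181.154.250.2: bits 1011010110011010111110100 walk d0:H0→d1:-→d2:-→d3:-→d4:-→d5:-→d6:-→d7:-→d8:-→d9:-→d10:-→d11:-→d12:-→d13:-→d14:-→d15:-→d16:H0→d17:-→d18:-→d19:-→d20:-→d21:-→d22:-→d23:-→d24:H0→d25:- -> H0
  + 152.209.70.130/32 (H2) depth=32
  lookup 152.209.70.130: bits 10011000110100010100011010000010 walk d0:H0→d1:-→d2:-→d3:-→d4:-→d5:-→d6:-→d7:-→d8:-→d9:-→d10:-→d11:H1→d12:-→d13:H1→d14:-→d15:-→d16:H2→d17:-→d18:-→d19:-→d20:-→d21:-→d22:-→d23:-→d24:-→d25:-→d26:-→d27:-→d28:-→d29:-→d30:-→d31:-→d32:H2 -> H2
  - 181.154.250.117/32 clear@32
  lookup 62.63.205.204: bits 00111110001 walk d0:H0→d1:-→d2:-→d3:-→d4:-→d5:-→d6:-→d7:H2→d8:H2→d9:-→d10:-→d11:- -> H2
  + 152.209.64.0/20 (H1) depth=20
  lookup 181.154.0.1: bits 1011010110011010 walk d0:H0→d1:-→d2:-→d3:-→d4:-→d5:-→d6:-→d7:-→d8:-→d9:-→d10:-→d11:-→d12:-→d13:-→d14:-→d15:-→d16:H0 -> H0
  + 62.37.67.32/28 (H0) depth=28
  + 0.0.0.0/0 (H2) depth=0
  lookup 181.154.250.0: bits 1011010110011010111110100 walk d0:H2→d1:-→d2:-→d3:-→d4:-→d5:-→d6:-→d7:-→d8:-→d9:-→d10:-→d11:-→d12:-→d13:-→d14:-→d15:-→d16:H0→d17:-→d18:-→d19:-→d20:-→d21:-→d22:-→d23:-→d24:H0→d25:- -> H0
  - 152.192.0.0/11 clear@11
  + 32.0.0.0/3 (H1) depth=3
  lookup 62.37.68.224: bits 001111100010010101000 walk d0:H2→d1:-→d2:-→d3:H1→d4:-→d5:-→d6:-→d7:H2→d8:H2→d9:-→d10:-→d11:-→d12:-→d13:-→d14:-→d15:-→d16:-→d17:-→d18:-→d19:-→d20:H0→d21:- -> H0
  lookup 152.209.64.17: bits 100110001101000101000 walk d0:H2→d1:-→d2:-→d3:-→d4:-→d5:-→d6:-→d7:-→d8:-→d9:-→d10:-→d11:-→d12:-→d13:H1→d14:-→d15:-→d16:H2→d17:-→d18:-→d19:-→d20:H1→d21:- -> H1

== LOOKUPS ==
["H0","H2","H0","H0","H2","H0","H2","no-route","H2","no-route","H2","H1","H0","H2","H2","H0","H0","H0","H1"]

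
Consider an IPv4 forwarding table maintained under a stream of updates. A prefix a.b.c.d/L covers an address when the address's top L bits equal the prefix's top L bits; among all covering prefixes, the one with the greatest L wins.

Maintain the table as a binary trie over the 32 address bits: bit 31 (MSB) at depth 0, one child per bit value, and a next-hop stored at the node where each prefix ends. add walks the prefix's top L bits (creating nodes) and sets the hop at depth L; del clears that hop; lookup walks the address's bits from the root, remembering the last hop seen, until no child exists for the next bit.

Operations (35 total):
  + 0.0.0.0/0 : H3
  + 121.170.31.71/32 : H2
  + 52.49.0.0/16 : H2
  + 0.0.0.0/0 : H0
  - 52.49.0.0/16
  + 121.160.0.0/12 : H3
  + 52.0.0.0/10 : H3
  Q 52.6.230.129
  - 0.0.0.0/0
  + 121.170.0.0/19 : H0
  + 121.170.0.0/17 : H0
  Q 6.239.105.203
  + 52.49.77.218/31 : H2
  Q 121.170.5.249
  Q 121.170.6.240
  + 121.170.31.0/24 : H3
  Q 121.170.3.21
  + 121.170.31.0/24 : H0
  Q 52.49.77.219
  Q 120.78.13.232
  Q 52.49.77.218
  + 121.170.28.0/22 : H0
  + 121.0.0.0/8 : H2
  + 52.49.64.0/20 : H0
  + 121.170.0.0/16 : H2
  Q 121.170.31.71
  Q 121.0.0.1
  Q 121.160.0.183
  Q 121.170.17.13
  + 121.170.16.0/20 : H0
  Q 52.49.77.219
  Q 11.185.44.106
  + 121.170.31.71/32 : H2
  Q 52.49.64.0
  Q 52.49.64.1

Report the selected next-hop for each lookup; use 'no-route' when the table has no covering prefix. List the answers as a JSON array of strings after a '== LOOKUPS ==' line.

Apply in order:
  + 0.0.0.0/0 (H3) depth=0
  + 121.170.31.71/32 (H2) depth=32
  + 52.49.0.0/16 (H2) depth=16
  + 0.0.0.0/0 (H0) depth=0
  - 52.49.0.0/16 clear@16
  + 121.160.0.0/12 (H3) depth=12
  + 52.0.0.0/10 (H3) depth=10
  Q 52.6.230.129: descend 0011010000 ; hops seen [H0,H3] ; pick H3
  - 0.0.0.0/0 clear@0
  + 121.170.0.0/19 (H0) depth=19
  + 121.170.0.0/17 (H0) depth=17
  Q 6.239.105.203: descend 00 ; hops seen [∅] ; pick no-route
  + 52.49.77.218/31 (H2) depth=31
  Q 121.170.5.249: descend 0111100110101010000 ; hops seen [H3,H0,H0] ; pick H0
  Q 121.170.6.240: descend 0111100110101010000 ; hops seen [H3,H0,H0] ; pick H0
  + 121.170.31.0/24 (H3) depth=24
  Q 121.170.3.21: descend 0111100110101010000 ; hops seen [H3,H0,H0] ; pick H0
  + 121.170.31.0/24 (H0) depth=24
  Q 52.49.77.219: descend 0011010000110001010011011101101 ; hops seen [H3,H2] ; pick H2
  Q 120.78.13.232: descend 0111100 ; hops seen [∅] ; pick no-route
  Q 52.49.77.218: descend 0011010000110001010011011101101 ; hops seen [H3,H2] ; pick H2
  + 121.170.28.0/22 (H0) depth=22
  + 121.0.0.0/8 (H2) depth=8
  + 52.49.64.0/20 (H0) depth=20
  + 121.170.0.0/16 (H2) depth=16
  Q 121.170.31.71: descend 01111001101010100001111101000111 ; hops seen [H2,H3,H2,H0,H0,H0,H0,H2] ; pick H2
  Q 121.0.0.1: descend 01111001 ; hops seen [H2] ; pick H2
  Q 121.160.0.183: descend 011110011010 ; hops seen [H2,H3] ; pick H3
  Q 121.170.17.13: descend 01111001101010100001 ; hops seen [H2,H3,H2,H0,H0] ; pick H0
  + 121.170.16.0/20 (H0) depth=20
  Q 52.49.77.219: descend 0011010000110001010011011101101 ; hops seen [H3,H0,H2] ; pick H2
  Q 11.185.44.106: descend 00 ; hops seen [∅] ; pick no-route
  + 121.170.31.71/32 (H2) depth=32
  Q 52.49.64.0: descend 00110100001100010100 ; hops seen [H3,H0] ; pick H0
  Q 52.49.64.1: descend 00110100001100010100 ; hops seen [H3,H0] ; pick H0

== LOOKUPS ==
["H3","no-route","H0","H0","H0","H2","no-route","H2","H2","H2","H3","H0","H2","no-route","H0","H0"]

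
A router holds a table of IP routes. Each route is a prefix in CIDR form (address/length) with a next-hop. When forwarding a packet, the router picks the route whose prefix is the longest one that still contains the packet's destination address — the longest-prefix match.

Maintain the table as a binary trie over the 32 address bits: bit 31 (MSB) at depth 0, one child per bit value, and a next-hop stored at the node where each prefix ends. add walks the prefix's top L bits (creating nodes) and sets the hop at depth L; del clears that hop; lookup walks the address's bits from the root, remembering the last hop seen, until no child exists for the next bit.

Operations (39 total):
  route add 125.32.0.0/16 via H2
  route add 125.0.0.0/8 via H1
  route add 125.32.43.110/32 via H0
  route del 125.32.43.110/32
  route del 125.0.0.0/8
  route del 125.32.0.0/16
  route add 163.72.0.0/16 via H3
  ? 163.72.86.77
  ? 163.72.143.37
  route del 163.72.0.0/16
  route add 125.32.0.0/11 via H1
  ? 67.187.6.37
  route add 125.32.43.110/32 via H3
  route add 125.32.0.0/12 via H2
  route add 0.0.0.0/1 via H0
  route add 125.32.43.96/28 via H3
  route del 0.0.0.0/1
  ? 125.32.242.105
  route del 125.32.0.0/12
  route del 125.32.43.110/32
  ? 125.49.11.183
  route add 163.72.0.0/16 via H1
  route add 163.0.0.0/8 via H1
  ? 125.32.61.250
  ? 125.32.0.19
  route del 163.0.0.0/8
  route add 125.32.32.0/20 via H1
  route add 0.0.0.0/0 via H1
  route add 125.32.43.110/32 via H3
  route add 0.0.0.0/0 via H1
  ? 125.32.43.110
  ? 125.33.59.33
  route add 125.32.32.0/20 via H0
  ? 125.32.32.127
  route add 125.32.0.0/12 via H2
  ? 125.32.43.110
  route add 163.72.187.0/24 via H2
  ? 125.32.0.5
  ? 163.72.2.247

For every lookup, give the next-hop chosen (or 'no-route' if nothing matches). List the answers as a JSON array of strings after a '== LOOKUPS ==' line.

Trace:
  + 125.32.0.0/16 (H2) depth=16
  + 125.0.0.0/8 (H1) depth=8
  + 125.32.43.110/32 (H0) depth=32
  - 125.32.43.110/32 clear@32
  - 125.0.0.0/8 clear@8
  - 125.32.0.0/16 clear@16
  + 163.72.0.0/16 (H3) depth=16
  lookup 163.72.86.77: bits 1010001101001000 walk d0:-→d1:-→d2:-→d3:-→d4:-→d5:-→d6:-→d7:-→d8:-→d9:-→d10:-→d11:-→d12:-→d13:-→d14:-→d15:-→d16:H3 -> H3
  lookup 163.72.143.37: bits 1010001101001000 walk d0:-→d1:-→d2:-→d3:-→d4:-→d5:-→d6:-→d7:-→d8:-→d9:-→d10:-→d11:-→d12:-→d13:-→d14:-→d15:-→d16:H3 -> H3
  - 163.72.0.0/16 clear@16
  + 125.32.0.0/11 (H1) depth=11
  lookup 67.187.6.37: bits 01 walk d0:-→d1:-→d2:- -> no-route
  + 125.32.43.110/32 (H3) depth=32
  + 125.32.0.0/12 (H2) depth=12
  + 0.0.0.0/1 (H0) depth=1
  + 125.32.43.96/28 (H3) depth=28
  - 0.0.0.0/1 clear@1
  lookup 125.32.242.105: bits 0111110100100000 walk d0:-→d1:-→d2:-→d3:-→d4:-→d5:-→d6:-→d7:-→d8:-→d9:-→d10:-→d11:H1→d12:H2→d13:-→d14:-→d15:-→d16:- -> H2
  - 125.32.0.0/12 clear@12
  - 125.32.43.110/32 clear@32
  lookup 125.49.11.183: bits 01111101001 walk d0:-→d1:-→d2:-→d3:-→d4:-→d5:-→d6:-→d7:-→d8:-→d9:-→d10:-→d11:H1 -> H1
  + 163.72.0.0/16 (H1) depth=16
  + 163.0.0.0/8 (H1) depth=8
  lookup 125.32.61.250: bits 0111110100100000001 walk d0:-→d1:-→d2:-→d3:-→d4:-→d5:-→d6:-→d7:-→d8:-→d9:-→d10:-→d11:H1→d12:-→d13:-→d14:-→d15:-→d16:-→d17:-→d18:-→d19:- -> H1
  lookup 125.32.0.19: bits 011111010010000000 walk d0:-→d1:-→d2:-→d3:-→d4:-→d5:-→d6:-→d7:-→d8:-→d9:-→d10:-→d11:H1→d12:-→d13:-→d14:-→d15:-→d16:-→d17:-→d18:- -> H1
  - 163.0.0.0/8 clear@8
  + 125.32.32.0/20 (H1) depth=20
  + 0.0.0.0/0 (H1) depth=0
  + 125.32.43.110/32 (H3) depth=32
  + 0.0.0.0/0 (H1) depth=0
  lookup 125.32.43.110: bits 01111101001000000010101101101110 walk d0:H1→d1:-→d2:-→d3:-→d4:-→d5:-→d6:-→d7:-→d8:-→d9:-→d10:-→d11:H1→d12:-→d13:-→d14:-→d15:-→d16:-→d17:-→d18:-→d19:-→d20:H1→d21:-→d22:-→d23:-→d24:-→d25:-→d26:-→d27:-→d28:H3→d29:-→d30:-→d31:-→d32:H3 -> H3
  lookup 125.33.59.33: bits 011111010010000 walk d0:H1→d1:-→d2:-→d3:-→d4:-→d5:-→d6:-→d7:-→d8:-→d9:-→d10:-→d11:H1→d12:-→d13:-→d14:-→d15:- -> H1
  + 125.32.32.0/20 (H0) depth=20
  lookup 125.32.32.127: bits 01111101001000000010 walk d0:H1→d1:-→d2:-→d3:-→d4:-→d5:-→d6:-→d7:-→d8:-→d9:-→d10:-→d11:H1→d12:-→d13:-→d14:-→d15:-→d16:-→d17:-→d18:-→d19:-→d20:H0 -> H0
  + 125.32.0.0/12 (H2) depth=12
  lookup 125.32.43.110: bits 01111101001000000010101101101110 walk d0:H1→d1:-→d2:-→d3:-→d4:-→d5:-→d6:-→d7:-→d8:-→d9:-→d10:-→d11:H1→d12:H2→d13:-→d14:-→d15:-→d16:-→d17:-→d18:-→d19:-→d20:H0→d21:-→d22:-→d23:-→d24:-→d25:-→d26:-→d27:-→d28:H3→d29:-→d30:-→d31:-→d32:H3 -> H3
  + 163.72.187.0/24 (H2) depth=24
  lookup 125.32.0.5: bits 011111010010000000 walk d0:H1→d1:-→d2:-→d3:-→d4:-→d5:-→d6:-→d7:-→d8:-→d9:-→d10:-→d11:H1→d12:H2→d13:-→d14:-→d15:-→d16:-→d17:-→d18:- -> H2
  lookup 163.72.2.247: bits 1010001101001000 walk d0:H1→d1:-→d2:-→d3:-→d4:-→d5:-→d6:-→d7:-→d8:-→d9:-→d10:-→d11:-→d12:-→d13:-→d14:-→d15:-→d16:H1 -> H1

== LOOKUPS ==
["H3","H3","no-route","H2","H1","H1","H1","H3","H1","H0","H3","H2","H1"]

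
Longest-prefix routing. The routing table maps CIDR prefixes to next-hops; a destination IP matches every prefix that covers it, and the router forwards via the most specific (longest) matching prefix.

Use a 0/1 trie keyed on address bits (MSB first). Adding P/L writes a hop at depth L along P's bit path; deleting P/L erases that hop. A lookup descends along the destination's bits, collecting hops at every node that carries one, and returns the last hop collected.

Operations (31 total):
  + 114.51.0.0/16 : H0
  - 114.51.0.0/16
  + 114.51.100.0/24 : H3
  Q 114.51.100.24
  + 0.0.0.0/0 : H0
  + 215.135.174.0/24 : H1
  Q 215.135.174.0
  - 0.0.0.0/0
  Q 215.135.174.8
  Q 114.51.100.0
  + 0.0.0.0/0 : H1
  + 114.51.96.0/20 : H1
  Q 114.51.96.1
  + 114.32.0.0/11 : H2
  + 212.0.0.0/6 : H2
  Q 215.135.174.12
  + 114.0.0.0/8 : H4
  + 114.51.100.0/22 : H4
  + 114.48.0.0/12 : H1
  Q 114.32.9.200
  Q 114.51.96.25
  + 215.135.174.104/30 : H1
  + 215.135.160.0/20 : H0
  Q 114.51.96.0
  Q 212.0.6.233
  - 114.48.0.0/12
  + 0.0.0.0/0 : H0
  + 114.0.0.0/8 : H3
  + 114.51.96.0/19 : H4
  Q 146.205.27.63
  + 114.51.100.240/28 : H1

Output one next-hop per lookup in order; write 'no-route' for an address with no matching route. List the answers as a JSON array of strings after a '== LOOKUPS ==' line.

Apply in order:
  add 114.51.0.0/16 -> H0 at depth 16
  del 114.51.0.0/16 (clear depth 16)
  add 114.51.100.0/24 -> H3 at depth 24
  ? 114.51.100.24  path d0:-→d1:-→d2:-→d3:-→d4:-→d5:-→d6:-→d7:-→d8:-→d9:-→d10:-→d11:-→d12:-→d13:-→d14:-→d15:-→d16:-→d17:-→d18:-→d19:-→d20:-→d21:-→d22:-→d23:-→d24:H3  best=H3
  add 0.0.0.0/0 -> H0 at depth 0
  add 215.135.174.0/24 -> H1 at depth 24
  ? 215.135.174.0  path d0:H0→d1:-→d2:-→d3:-→d4:-→d5:-→d6:-→d7:-→d8:-→d9:-→d10:-→d11:-→d12:-→d13:-→d14:-→d15:-→d16:-→d17:-→d18:-→d19:-→d20:-→d21:-→d22:-→d23:-→d24:H1  best=H1
  del 0.0.0.0/0 (clear depth 0)
  ? 215.135.174.8  path d0:-→d1:-→d2:-→d3:-→d4:-→d5:-→d6:-→d7:-→d8:-→d9:-→d10:-→d11:-→d12:-→d13:-→d14:-→d15:-→d16:-→d17:-→d18:-→d19:-→d20:-→d21:-→d22:-→d23:-→d24:H1  best=H1
  ? 114.51.100.0  path d0:-→d1:-→d2:-→d3:-→d4:-→d5:-→d6:-→d7:-→d8:-→d9:-→d10:-→d11:-→d12:-→d13:-→d14:-→d15:-→d16:-→d17:-→d18:-→d19:-→d20:-→d21:-→d22:-→d23:-→d24:H3  best=H3
  add 0.0.0.0/0 -> H1 at depth 0
  add 114.51.96.0/20 -> H1 at depth 20
  ? 114.51.96.1  path d0:H1→d1:-→d2:-→d3:-→d4:-→d5:-→d6:-→d7:-→d8:-→d9:-→d10:-→d11:-→d12:-→d13:-→d14:-→d15:-→d16:-→d17:-→d18:-→d19:-→d20:H1→d21:-  best=H1
  add 114.32.0.0/11 -> H2 at depth 11
  add 212.0.0.0/6 -> H2 at depth 6
  ? 215.135.174.12  path d0:H1→d1:-→d2:-→d3:-→d4:-→d5:-→d6:H2→d7:-→d8:-→d9:-→d10:-→d11:-→d12:-→d13:-→d14:-→d15:-→d16:-→d17:-→d18:-→d19:-→d20:-→d21:-→d22:-→d23:-→d24:H1  best=H1
  add 114.0.0.0/8 -> H4 at depth 8
  add 114.51.100.0/22 -> H4 at depth 22
  add 114.48.0.0/12 -> H1 at depth 12
  ? 114.32.9.200  path d0:H1→d1:-→d2:-→d3:-→d4:-→d5:-→d6:-→d7:-→d8:H4→d9:-→d10:-→d11:H2  best=H2
  ? 114.51.96.25  path d0:H1→d1:-→d2:-→d3:-→d4:-→d5:-→d6:-→d7:-→d8:H4→d9:-→d10:-→d11:H2→d12:H1→d13:-→d14:-→d15:-→d16:-→d17:-→d18:-→d19:-→d20:H1→d21:-  best=H1
  add 215.135.174.104/30 -> H1 at depth 30
  add 215.135.160.0/20 -> H0 at depth 20
  ? 114.51.96.0  path d0:H1→d1:-→d2:-→d3:-→d4:-→d5:-→d6:-→d7:-→d8:H4→d9:-→d10:-→d11:H2→d12:H1→d13:-→d14:-→d15:-→d16:-→d17:-→d18:-→d19:-→d20:H1→d21:-  best=H1
  ? 212.0.6.233  path d0:H1→d1:-→d2:-→d3:-→d4:-→d5:-→d6:H2  best=H2
  del 114.48.0.0/12 (clear depth 12)
  add 0.0.0.0/0 -> H0 at depth 0
  add 114.0.0.0/8 -> H3 at depth 8
  add 114.51.96.0/19 -> H4 at depth 19
  ? 146.205.27.63  path d0:H0→d1:-  best=H0
  add 114.51.100.240/28 -> H1 at depth 28

== LOOKUPS ==
["H3","H1","H1","H3","H1","H1","H2","H1","H1","H2","H0"]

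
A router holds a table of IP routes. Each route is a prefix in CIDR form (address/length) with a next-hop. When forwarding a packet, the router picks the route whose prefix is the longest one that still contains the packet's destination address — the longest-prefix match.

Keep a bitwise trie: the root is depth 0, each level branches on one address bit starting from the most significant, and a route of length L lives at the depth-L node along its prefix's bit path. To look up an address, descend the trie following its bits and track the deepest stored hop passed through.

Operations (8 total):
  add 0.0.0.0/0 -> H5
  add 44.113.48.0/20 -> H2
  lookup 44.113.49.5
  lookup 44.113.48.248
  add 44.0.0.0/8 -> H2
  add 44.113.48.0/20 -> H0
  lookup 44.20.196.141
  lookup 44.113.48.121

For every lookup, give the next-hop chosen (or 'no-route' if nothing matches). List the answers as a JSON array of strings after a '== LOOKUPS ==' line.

Trace:
  + 0.0.0.0/0 (H5) depth=0
  + 44.113.48.0/20 (H2) depth=20
  ? 44.113.49.5  path d0:H5→d1:-→d2:-→d3:-→d4:-→d5:-→d6:-→d7:-→d8:-→d9:-→d10:-→d11:-→d12:-→d13:-→d14:-→d15:-→d16:-→d17:-→d18:-→d19:-→d20:H2  best=H2
  ? 44.113.48.248  path d0:H5→d1:-→d2:-→d3:-→d4:-→d5:-→d6:-→d7:-→d8:-→d9:-→d10:-→d11:-→d12:-→d13:-→d14:-→d15:-→d16:-→d17:-→d18:-→d19:-→d20:H2  best=H2
  + 44.0.0.0/8 (H2) depth=8
  + 44.113.48.0/20 (H0) depth=20
  ? 44.20.196.141  path d0:H5→d1:-→d2:-→d3:-→d4:-→d5:-→d6:-→d7:-→d8:H2→d9:-  best=H2
  ? 44.113.48.121  path d0:H5→d1:-→d2:-→d3:-→d4:-→d5:-→d6:-→d7:-→d8:H2→d9:-→d10:-→d11:-→d12:-→d13:-→d14:-→d15:-→d16:-→d17:-→d18:-→d19:-→d20:H0  best=H0

== LOOKUPS ==
["H2","H2","H2","H0"]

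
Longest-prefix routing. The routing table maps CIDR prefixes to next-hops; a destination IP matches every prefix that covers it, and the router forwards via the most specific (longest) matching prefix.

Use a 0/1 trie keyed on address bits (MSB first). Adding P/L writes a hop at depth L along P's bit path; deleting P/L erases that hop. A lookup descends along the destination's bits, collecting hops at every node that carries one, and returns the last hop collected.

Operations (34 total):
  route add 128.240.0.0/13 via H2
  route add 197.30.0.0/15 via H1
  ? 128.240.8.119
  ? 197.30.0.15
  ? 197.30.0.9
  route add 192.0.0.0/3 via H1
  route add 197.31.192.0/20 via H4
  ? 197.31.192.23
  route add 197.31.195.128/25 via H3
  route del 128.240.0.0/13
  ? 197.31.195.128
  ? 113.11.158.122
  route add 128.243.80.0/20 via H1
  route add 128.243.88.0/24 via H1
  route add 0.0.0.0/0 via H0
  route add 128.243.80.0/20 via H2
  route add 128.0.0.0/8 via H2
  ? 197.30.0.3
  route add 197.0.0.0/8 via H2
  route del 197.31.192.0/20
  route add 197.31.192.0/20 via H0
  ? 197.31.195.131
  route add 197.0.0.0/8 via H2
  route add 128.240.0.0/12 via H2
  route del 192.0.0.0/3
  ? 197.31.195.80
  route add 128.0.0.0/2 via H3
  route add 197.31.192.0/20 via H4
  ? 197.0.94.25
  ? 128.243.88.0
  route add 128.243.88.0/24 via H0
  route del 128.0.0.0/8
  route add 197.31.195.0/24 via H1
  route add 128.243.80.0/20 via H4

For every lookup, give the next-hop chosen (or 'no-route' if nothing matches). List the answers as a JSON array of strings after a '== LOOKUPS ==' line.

Apply in order:
  add 128.240.0.0/13 -> H2 at depth 13
  add 197.30.0.0/15 -> H1 at depth 15
  lookup 128.240.8.119: bits 1000000011110 walk d0:-→d1:-→d2:-→d3:-→d4:-→d5:-→d6:-→d7:-→d8:-→d9:-→d10:-→d11:-→d12:-→d13:H2 -> H2
  lookup 197.30.0.15: bits 110001010001111 walk d0:-→d1:-→d2:-→d3:-→d4:-→d5:-→d6:-→d7:-→d8:-→d9:-→d10:-→d11:-→d12:-→d13:-→d14:-→d15:H1 -> H1
  lookup 197.30.0.9: bits 110001010001111 walk d0:-→d1:-→d2:-→d3:-→d4:-→d5:-→d6:-→d7:-→d8:-→d9:-→d10:-→d11:-→d12:-→d13:-→d14:-→d15:H1 -> H1
  add 192.0.0.0/3 -> H1 at depth 3
  add 197.31.192.0/20 -> H4 at depth 20
  lookup 197.31.192.23: bits 11000101000111111100 walk d0:-→d1:-→d2:-→d3:H1→d4:-→d5:-→d6:-→d7:-→d8:-→d9:-→d10:-→d11:-→d12:-→d13:-→d14:-→d15:H1→d16:-→d17:-→d18:-→d19:-→d20:H4 -> H4
  add 197.31.195.128/25 -> H3 at depth 25
  - 128.240.0.0/13 clear@13
  lookup 197.31.195.128: bits 1100010100011111110000111 walk d0:-→d1:-→d2:-→d3:H1→d4:-→d5:-→d6:-→d7:-→d8:-→d9:-→d10:-→d11:-→d12:-→d13:-→d14:-→d15:H1→d16:-→d17:-→d18:-→d19:-→d20:H4→d21:-→d22:-→d23:-→d24:-→d25:H3 -> H3
  lookup 113.11.158.122: bits ε walk d0:- -> no-route
  add 128.243.80.0/20 -> H1 at depth 20
  add 128.243.88.0/24 -> H1 at depth 24
  add 0.0.0.0/0 -> H0 at depth 0
  add 128.243.80.0/20 -> H2 at depth 20
  add 128.0.0.0/8 -> H2 at depth 8
  lookup 197.30.0.3: bits 110001010001111 walk d0:H0→d1:-→d2:-→d3:H1→d4:-→d5:-→d6:-→d7:-→d8:-→d9:-→d10:-→d11:-→d12:-→d13:-→d14:-→d15:H1 -> H1
  add 197.0.0.0/8 -> H2 at depth 8
  - 197.31.192.0/20 clear@20
  add 197.31.192.0/20 -> H0 at depth 20
  lookup 197.31.195.131: bits 1100010100011111110000111 walk d0:H0→d1:-→d2:-→d3:H1→d4:-→d5:-→d6:-→d7:-→d8:H2→d9:-→d10:-→d11:-→d12:-→d13:-→d14:-→d15:H1→d16:-→d17:-→d18:-→d19:-→d20:H0→d21:-→d22:-→d23:-→d24:-→d25:H3 -> H3
  add 197.0.0.0/8 -> H2 at depth 8
  add 128.240.0.0/12 -> H2 at depth 12
  - 192.0.0.0/3 clear@3
  lookup 197.31.195.80: bits 110001010001111111000011 walk d0:H0→d1:-→d2:-→d3:-→d4:-→d5:-→d6:-→d7:-→d8:H2→d9:-→d10:-→d11:-→d12:-→d13:-→d14:-→d15:H1→d16:-→d17:-→d18:-→d19:-→d20:H0→d21:-→d22:-→d23:-→d24:- -> H0
  add 128.0.0.0/2 -> H3 at depth 2
  add 197.31.192.0/20 -> H4 at depth 20
  lookup 197.0.94.25: bits 11000101000 walk d0:H0→d1:-→d2:-→d3:-→d4:-→d5:-→d6:-→d7:-→d8:H2→d9:-→d10:-→d11:- -> H2
  lookup 128.243.88.0: bits 100000001111001101011000 walk d0:H0→d1:-→d2:H3→d3:-→d4:-→d5:-→d6:-→d7:-→d8:H2→d9:-→d10:-→d11:-→d12:H2→d13:-→d14:-→d15:-→d16:-→d17:-→d18:-→d19:-→d20:H2→d21:-→d22:-→d23:-→d24:H1 -> H1
  add 128.243.88.0/24 -> H0 at depth 24
  - 128.0.0.0/8 clear@8
  add 197.31.195.0/24 -> H1 at depth 24
  add 128.243.80.0/20 -> H4 at depth 20

== LOOKUPS ==
["H2","H1","H1","H4","H3","no-route","H1","H3","H0","H2","H1"]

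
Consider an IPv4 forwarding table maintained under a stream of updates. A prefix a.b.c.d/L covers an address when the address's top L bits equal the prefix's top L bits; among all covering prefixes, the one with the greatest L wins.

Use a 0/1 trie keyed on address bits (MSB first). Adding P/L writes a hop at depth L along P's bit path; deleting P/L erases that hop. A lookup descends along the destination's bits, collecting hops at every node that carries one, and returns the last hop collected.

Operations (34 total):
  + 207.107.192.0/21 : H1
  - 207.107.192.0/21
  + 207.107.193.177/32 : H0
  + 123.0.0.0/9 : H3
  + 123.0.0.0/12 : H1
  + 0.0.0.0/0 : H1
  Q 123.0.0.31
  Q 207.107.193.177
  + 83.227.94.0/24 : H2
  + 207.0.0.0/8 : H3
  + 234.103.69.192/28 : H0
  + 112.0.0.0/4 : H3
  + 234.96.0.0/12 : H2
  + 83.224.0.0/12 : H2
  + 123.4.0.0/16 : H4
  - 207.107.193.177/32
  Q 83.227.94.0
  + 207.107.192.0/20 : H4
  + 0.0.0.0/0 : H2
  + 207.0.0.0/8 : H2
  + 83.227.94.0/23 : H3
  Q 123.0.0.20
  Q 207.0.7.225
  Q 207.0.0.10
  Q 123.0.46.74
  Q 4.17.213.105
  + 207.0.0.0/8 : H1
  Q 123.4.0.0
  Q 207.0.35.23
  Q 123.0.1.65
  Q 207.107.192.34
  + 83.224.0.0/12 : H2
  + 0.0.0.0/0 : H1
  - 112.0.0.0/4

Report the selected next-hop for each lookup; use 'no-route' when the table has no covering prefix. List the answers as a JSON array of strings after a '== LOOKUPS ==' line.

Process each operation:
  + 207.107.192.0/21 (H1) depth=21
  - 207.107.192.0/21 clear@21
  + 207.107.193.177/32 (H0) depth=32
  + 123.0.0.0/9 (H3) depth=9
  + 123.0.0.0/12 (H1) depth=12
  + 0.0.0.0/0 (H1) depth=0
  lookup 123.0.0.31: bits 011110110000 walk d0:H1→d1:-→d2:-→d3:-→d4:-→d5:-→d6:-→d7:-→d8:-→d9:H3→d10:-→d11:-→d12:H1 -> H1
  lookup 207.107.193.177: bits 11001111011010111100000110110001 walk d0:H1→d1:-→d2:-→d3:-→d4:-→d5:-→d6:-→d7:-→d8:-→d9:-→d10:-→d11:-→d12:-→d13:-→d14:-→d15:-→d16:-→d17:-→d18:-→d19:-→d20:-→d21:-→d22:-→d23:-→d24:-→d25:-→d26:-→d27:-→d28:-→d29:-→d30:-→d31:-→d32:H0 -> H0
  + 83.227.94.0/24 (H2) depth=24
  + 207.0.0.0/8 (H3) depth=8
  + 234.103.69.192/28 (H0) depth=28
  + 112.0.0.0/4 (H3) depth=4
  + 234.96.0.0/12 (H2) depth=12
  + 83.224.0.0/12 (H2) depth=12
  + 123.4.0.0/16 (H4) depth=16
  - 207.107.193.177/32 clear@32
  lookup 83.227.94.0: bits 010100111110001101011110 walk d0:H1→d1:-→d2:-→d3:-→d4:-→d5:-→d6:-→d7:-→d8:-→d9:-→d10:-→d11:-→d12:H2→d13:-→d14:-→d15:-→d16:-→d17:-→d18:-→d19:-→d20:-→d21:-→d22:-→d23:-→d24:H2 -> H2
  + 207.107.192.0/20 (H4) depth=20
  + 0.0.0.0/0 (H2) depth=0
  + 207.0.0.0/8 (H2) depth=8
  + 83.227.94.0/23 (H3) depth=23
  lookup 123.0.0.20: bits 0111101100000 walk d0:H2→d1:-→d2:-→d3:-→d4:H3→d5:-→d6:-→d7:-→d8:-→d9:H3→d10:-→d11:-→d12:H1→d13:- -> H1
  lookup 207.0.7.225: bits 110011110 walk d0:H2→d1:-→d2:-→d3:-→d4:-→d5:-→d6:-→d7:-→d8:H2→d9:- -> H2
  lookup 207.0.0.10: bits 110011110 walk d0:H2→d1:-→d2:-→d3:-→d4:-→d5:-→d6:-→d7:-→d8:H2→d9:- -> H2
  lookup 123.0.46.74: bits 0111101100000 walk d0:H2→d1:-→d2:-→d3:-→d4:H3→d5:-→d6:-→d7:-→d8:-→d9:H3→d10:-→d11:-→d12:H1→d13:- -> H1
  lookup 4.17.213.105: bits 0 walk d0:H2→d1:- -> H2
  + 207.0.0.0/8 (H1) depth=8
  lookup 123.4.0.0: bits 0111101100000100 walk d0:H2→d1:-→d2:-→d3:-→d4:H3→d5:-→d6:-→d7:-→d8:-→d9:H3→d10:-→d11:-→d12:H1→d13:-→d14:-→d15:-→d16:H4 -> H4
  lookup 207.0.35.23: bits 110011110 walk d0:H2→d1:-→d2:-→d3:-→d4:-→d5:-→d6:-→d7:-→d8:H1→d9:- -> H1
  lookup 123.0.1.65: bits 0111101100000 walk d0:H2→d1:-→d2:-→d3:-→d4:H3→d5:-→d6:-→d7:-→d8:-→d9:H3→d10:-→d11:-→d12:H1→d13:- -> H1
  lookup 207.107.192.34: bits 11001111011010111100000 walk d0:H2→d1:-→d2:-→d3:-→d4:-→d5:-→d6:-→d7:-→d8:H1→d9:-→d10:-→d11:-→d12:-→d13:-→d14:-→d15:-→d16:-→d17:-→d18:-→d19:-→d20:H4→d21:-→d22:-→d23:- -> H4
  + 83.224.0.0/12 (H2) depth=12
  + 0.0.0.0/0 (H1) depth=0
  - 112.0.0.0/4 clear@4

== LOOKUPS ==
["H1","H0","H2","H1","H2","H2","H1","H2","H4","H1","H1","H4"]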